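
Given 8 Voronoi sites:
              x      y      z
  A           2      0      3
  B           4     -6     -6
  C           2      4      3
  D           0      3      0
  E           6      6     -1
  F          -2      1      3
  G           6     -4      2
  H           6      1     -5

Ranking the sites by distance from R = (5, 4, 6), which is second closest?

Since √ is increasing, it suffices to compare squared distances:
|RA|² = (5−2)² + (4−0)² + (6−3)² = 9 + 16 + 9 = 34
|RB|² = (5−4)² + (4−(-6))² + (6−(-6))² = 1 + 100 + 144 = 245
|RC|² = (5−2)² + (4−4)² + (6−3)² = 9 + 0 + 9 = 18
|RD|² = (5−0)² + (4−3)² + (6−0)² = 25 + 1 + 36 = 62
|RE|² = (5−6)² + (4−6)² + (6−(-1))² = 1 + 4 + 49 = 54
|RF|² = (5−(-2))² + (4−1)² + (6−3)² = 49 + 9 + 9 = 67
|RG|² = (5−6)² + (4−(-4))² + (6−2)² = 1 + 64 + 16 = 81
|RH|² = (5−6)² + (4−1)² + (6−(-5))² = 1 + 9 + 121 = 131
Sorted ascending: C, A, E, … — the second-nearest is A.

A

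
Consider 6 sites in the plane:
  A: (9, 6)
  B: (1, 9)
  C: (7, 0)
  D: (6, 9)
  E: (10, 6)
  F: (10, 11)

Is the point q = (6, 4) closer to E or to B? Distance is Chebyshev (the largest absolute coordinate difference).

d(q,E) = max(4, 2) = 4
d(q,B) = max(5, 5) = 5
4 < 5, so E is closer.

E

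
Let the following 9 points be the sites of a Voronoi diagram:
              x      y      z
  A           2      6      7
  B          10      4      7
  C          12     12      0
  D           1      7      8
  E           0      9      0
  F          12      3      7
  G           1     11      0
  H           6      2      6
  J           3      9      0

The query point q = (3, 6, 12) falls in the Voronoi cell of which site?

D

Since √ is increasing, it suffices to compare squared distances:
|qA|² = (3−2)² + (6−6)² + (12−7)² = 1 + 0 + 25 = 26
|qB|² = (3−10)² + (6−4)² + (12−7)² = 49 + 4 + 25 = 78
|qC|² = (3−12)² + (6−12)² + (12−0)² = 81 + 36 + 144 = 261
|qD|² = (3−1)² + (6−7)² + (12−8)² = 4 + 1 + 16 = 21
|qE|² = (3−0)² + (6−9)² + (12−0)² = 9 + 9 + 144 = 162
|qF|² = (3−12)² + (6−3)² + (12−7)² = 81 + 9 + 25 = 115
|qG|² = (3−1)² + (6−11)² + (12−0)² = 4 + 25 + 144 = 173
|qH|² = (3−6)² + (6−2)² + (12−6)² = 9 + 16 + 36 = 61
|qJ|² = (3−3)² + (6−9)² + (12−0)² = 0 + 9 + 144 = 153
D is nearest.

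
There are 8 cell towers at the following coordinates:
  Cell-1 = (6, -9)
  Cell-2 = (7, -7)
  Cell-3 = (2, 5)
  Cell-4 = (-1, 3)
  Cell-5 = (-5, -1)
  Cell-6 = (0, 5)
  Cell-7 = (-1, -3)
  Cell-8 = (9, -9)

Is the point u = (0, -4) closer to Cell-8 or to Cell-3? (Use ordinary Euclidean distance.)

Compare squared distances:
d²(u, Cell-8) = (0−9)² + (-4−(-9))² = 81 + 25 = 106
d²(u, Cell-3) = (0−2)² + (-4−5)² = 4 + 81 = 85
106 > 85, so Cell-3 is closer.

Cell-3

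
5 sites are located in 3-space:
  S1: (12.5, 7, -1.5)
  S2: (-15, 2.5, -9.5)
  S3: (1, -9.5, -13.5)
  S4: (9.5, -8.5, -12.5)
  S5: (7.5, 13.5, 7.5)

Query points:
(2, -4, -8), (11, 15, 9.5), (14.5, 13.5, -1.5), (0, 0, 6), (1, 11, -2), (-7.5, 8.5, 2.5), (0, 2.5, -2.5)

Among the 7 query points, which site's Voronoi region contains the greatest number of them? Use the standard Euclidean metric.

S5

(2, -4, -8) — d² to each: S1:273.5, S2:333.5, S3:61.5, S4:96.75, S5:576.75 → nearest is S3
(11, 15, 9.5) — d² to each: S1:187.25, S2:1193.25, S3:1229.25, S4:1038.5, S5:18.5 → nearest is S5
(14.5, 13.5, -1.5) — d² to each: S1:46.25, S2:1055.25, S3:855.25, S4:630, S5:130 → nearest is S1
(0, 0, 6) — d² to each: S1:261.5, S2:471.5, S3:471.5, S4:504.75, S5:240.75 → nearest is S5
(1, 11, -2) — d² to each: S1:148.5, S2:384.5, S3:552.5, S4:562.75, S5:138.75 → nearest is S5
(-7.5, 8.5, 2.5) — d² to each: S1:418.25, S2:236.25, S3:652.25, S4:803, S5:275 → nearest is S2
(0, 2.5, -2.5) — d² to each: S1:177.5, S2:274, S3:266, S4:311.25, S5:277.25 → nearest is S1
Tally — S1:2, S2:1, S3:1, S5:3. S5 captures the most (3).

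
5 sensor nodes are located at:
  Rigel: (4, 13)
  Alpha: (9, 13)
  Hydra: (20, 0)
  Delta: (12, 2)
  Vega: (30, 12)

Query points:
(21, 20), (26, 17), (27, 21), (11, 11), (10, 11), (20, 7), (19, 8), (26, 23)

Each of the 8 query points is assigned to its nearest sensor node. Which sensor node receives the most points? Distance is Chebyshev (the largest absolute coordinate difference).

Vega

(21, 20) — d to each: Rigel:17, Alpha:12, Hydra:20, Delta:18, Vega:9 → nearest is Vega
(26, 17) — d to each: Rigel:22, Alpha:17, Hydra:17, Delta:15, Vega:5 → nearest is Vega
(27, 21) — d to each: Rigel:23, Alpha:18, Hydra:21, Delta:19, Vega:9 → nearest is Vega
(11, 11) — d to each: Rigel:7, Alpha:2, Hydra:11, Delta:9, Vega:19 → nearest is Alpha
(10, 11) — d to each: Rigel:6, Alpha:2, Hydra:11, Delta:9, Vega:20 → nearest is Alpha
(20, 7) — d to each: Rigel:16, Alpha:11, Hydra:7, Delta:8, Vega:10 → nearest is Hydra
(19, 8) — d to each: Rigel:15, Alpha:10, Hydra:8, Delta:7, Vega:11 → nearest is Delta
(26, 23) — d to each: Rigel:22, Alpha:17, Hydra:23, Delta:21, Vega:11 → nearest is Vega
Tally — Alpha:2, Hydra:1, Delta:1, Vega:4. Vega captures the most (4).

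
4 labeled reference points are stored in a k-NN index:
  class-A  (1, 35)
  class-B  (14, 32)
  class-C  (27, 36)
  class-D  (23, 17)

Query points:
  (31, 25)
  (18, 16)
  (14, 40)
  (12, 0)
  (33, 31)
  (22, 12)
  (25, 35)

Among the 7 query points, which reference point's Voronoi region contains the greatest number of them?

(31, 25) — d² to each: class-A:1000, class-B:338, class-C:137, class-D:128 → nearest is class-D
(18, 16) — d² to each: class-A:650, class-B:272, class-C:481, class-D:26 → nearest is class-D
(14, 40) — d² to each: class-A:194, class-B:64, class-C:185, class-D:610 → nearest is class-B
(12, 0) — d² to each: class-A:1346, class-B:1028, class-C:1521, class-D:410 → nearest is class-D
(33, 31) — d² to each: class-A:1040, class-B:362, class-C:61, class-D:296 → nearest is class-C
(22, 12) — d² to each: class-A:970, class-B:464, class-C:601, class-D:26 → nearest is class-D
(25, 35) — d² to each: class-A:576, class-B:130, class-C:5, class-D:328 → nearest is class-C
Tally — class-B:1, class-C:2, class-D:4. class-D captures the most (4).

class-D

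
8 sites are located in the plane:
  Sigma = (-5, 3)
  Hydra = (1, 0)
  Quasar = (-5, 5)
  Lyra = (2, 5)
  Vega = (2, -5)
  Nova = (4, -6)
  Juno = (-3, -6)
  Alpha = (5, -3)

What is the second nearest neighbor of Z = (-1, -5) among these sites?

Squared Euclidean distances:
d²(Z, Sigma) = 16 + 64 = 80
d²(Z, Hydra) = 4 + 25 = 29
d²(Z, Quasar) = 16 + 100 = 116
d²(Z, Lyra) = 9 + 100 = 109
d²(Z, Vega) = 9 + 0 = 9
d²(Z, Nova) = 25 + 1 = 26
d²(Z, Juno) = 4 + 1 = 5
d²(Z, Alpha) = 36 + 4 = 40
Sorted ascending: Juno, Vega, Nova, … — the second-nearest is Vega.

Vega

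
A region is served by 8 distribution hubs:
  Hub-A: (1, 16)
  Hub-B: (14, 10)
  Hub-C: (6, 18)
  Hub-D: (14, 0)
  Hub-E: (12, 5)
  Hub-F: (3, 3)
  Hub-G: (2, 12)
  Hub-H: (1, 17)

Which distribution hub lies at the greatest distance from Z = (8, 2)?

Hub-H

Since √ is increasing, it suffices to compare squared distances:
d²(Z, Hub-A) = 49 + 196 = 245
d²(Z, Hub-B) = 36 + 64 = 100
d²(Z, Hub-C) = 4 + 256 = 260
d²(Z, Hub-D) = 36 + 4 = 40
d²(Z, Hub-E) = 16 + 9 = 25
d²(Z, Hub-F) = 25 + 1 = 26
d²(Z, Hub-G) = 36 + 100 = 136
d²(Z, Hub-H) = 49 + 225 = 274
The largest is to Hub-H.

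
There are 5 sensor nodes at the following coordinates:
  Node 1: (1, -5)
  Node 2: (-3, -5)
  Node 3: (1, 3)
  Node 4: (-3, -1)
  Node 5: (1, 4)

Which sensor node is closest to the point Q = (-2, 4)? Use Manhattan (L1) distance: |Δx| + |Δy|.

Node 5

d(Q, Node 1) = |-2−1| + |4−(-5)| = 3 + 9 = 12
d(Q, Node 2) = |-2−(-3)| + |4−(-5)| = 1 + 9 = 10
d(Q, Node 3) = |-2−1| + |4−3| = 3 + 1 = 4
d(Q, Node 4) = |-2−(-3)| + |4−(-1)| = 1 + 5 = 6
d(Q, Node 5) = |-2−1| + |4−4| = 3 + 0 = 3
Node 5 is nearest.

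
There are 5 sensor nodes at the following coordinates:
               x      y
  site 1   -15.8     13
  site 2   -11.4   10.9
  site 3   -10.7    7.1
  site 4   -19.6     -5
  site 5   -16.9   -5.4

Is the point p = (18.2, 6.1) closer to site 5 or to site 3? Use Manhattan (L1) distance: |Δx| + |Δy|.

d(p, site 5) = |18.2−(-16.9)| + |6.1−(-5.4)| = 35.1 + 11.5 = 46.6
d(p, site 3) = |18.2−(-10.7)| + |6.1−7.1| = 28.9 + 1 = 29.9
46.6 > 29.9, so site 3 is closer.

site 3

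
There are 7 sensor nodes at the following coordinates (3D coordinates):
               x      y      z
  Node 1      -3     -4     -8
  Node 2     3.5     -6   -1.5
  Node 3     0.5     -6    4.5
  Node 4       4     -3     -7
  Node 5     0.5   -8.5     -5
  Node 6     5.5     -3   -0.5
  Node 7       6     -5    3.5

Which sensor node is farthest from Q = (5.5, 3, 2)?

Squared Euclidean distances:
d²(Q, Node 1) = (5.5−(-3))² + (3−(-4))² + (2−(-8))² = 72.25 + 49 + 100 = 221.25
d²(Q, Node 2) = (5.5−3.5)² + (3−(-6))² + (2−(-1.5))² = 4 + 81 + 12.25 = 97.25
d²(Q, Node 3) = (5.5−0.5)² + (3−(-6))² + (2−4.5)² = 25 + 81 + 6.25 = 112.25
d²(Q, Node 4) = (5.5−4)² + (3−(-3))² + (2−(-7))² = 2.25 + 36 + 81 = 119.25
d²(Q, Node 5) = (5.5−0.5)² + (3−(-8.5))² + (2−(-5))² = 25 + 132.25 + 49 = 206.25
d²(Q, Node 6) = (5.5−5.5)² + (3−(-3))² + (2−(-0.5))² = 0 + 36 + 6.25 = 42.25
d²(Q, Node 7) = (5.5−6)² + (3−(-5))² + (2−3.5)² = 0.25 + 64 + 2.25 = 66.5
The largest is to Node 1.

Node 1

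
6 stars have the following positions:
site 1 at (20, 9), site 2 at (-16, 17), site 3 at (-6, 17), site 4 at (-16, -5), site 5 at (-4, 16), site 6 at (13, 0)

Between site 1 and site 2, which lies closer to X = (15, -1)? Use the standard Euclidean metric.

Compare squared distances:
d²(X, site 1) = (15−20)² + (-1−9)² = 25 + 100 = 125
d²(X, site 2) = (15−(-16))² + (-1−17)² = 961 + 324 = 1285
125 < 1285, so site 1 is closer.

site 1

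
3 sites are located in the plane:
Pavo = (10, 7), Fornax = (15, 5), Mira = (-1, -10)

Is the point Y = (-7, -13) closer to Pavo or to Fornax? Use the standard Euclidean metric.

Compare squared distances:
d²(Y, Pavo) = (-7−10)² + (-13−7)² = 289 + 400 = 689
d²(Y, Fornax) = (-7−15)² + (-13−5)² = 484 + 324 = 808
689 < 808, so Pavo is closer.

Pavo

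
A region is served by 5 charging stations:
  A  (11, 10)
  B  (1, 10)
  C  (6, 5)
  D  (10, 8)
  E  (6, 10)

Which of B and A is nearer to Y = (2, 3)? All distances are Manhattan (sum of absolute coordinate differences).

B

d(Y,B) = |2−1| + |3−10| = 1 + 7 = 8
d(Y,A) = |2−11| + |3−10| = 9 + 7 = 16
8 < 16, so B is closer.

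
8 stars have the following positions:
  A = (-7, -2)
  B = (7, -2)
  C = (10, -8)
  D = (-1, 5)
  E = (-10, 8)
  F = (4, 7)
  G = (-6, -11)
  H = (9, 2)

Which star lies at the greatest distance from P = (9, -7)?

Since √ is increasing, it suffices to compare squared distances:
|PA|² = (9−(-7))² + (-7−(-2))² = 256 + 25 = 281
|PB|² = (9−7)² + (-7−(-2))² = 4 + 25 = 29
|PC|² = (9−10)² + (-7−(-8))² = 1 + 1 = 2
|PD|² = (9−(-1))² + (-7−5)² = 100 + 144 = 244
|PE|² = (9−(-10))² + (-7−8)² = 361 + 225 = 586
|PF|² = (9−4)² + (-7−7)² = 25 + 196 = 221
|PG|² = (9−(-6))² + (-7−(-11))² = 225 + 16 = 241
|PH|² = (9−9)² + (-7−2)² = 0 + 81 = 81
The largest is to E.

E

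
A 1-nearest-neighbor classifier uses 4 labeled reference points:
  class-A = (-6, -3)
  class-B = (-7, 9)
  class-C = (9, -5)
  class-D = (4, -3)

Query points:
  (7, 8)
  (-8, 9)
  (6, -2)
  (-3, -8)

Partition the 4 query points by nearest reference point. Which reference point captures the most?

class-D

(7, 8) — d² to each: class-A:290, class-B:197, class-C:173, class-D:130 → nearest is class-D
(-8, 9) — d² to each: class-A:148, class-B:1, class-C:485, class-D:288 → nearest is class-B
(6, -2) — d² to each: class-A:145, class-B:290, class-C:18, class-D:5 → nearest is class-D
(-3, -8) — d² to each: class-A:34, class-B:305, class-C:153, class-D:74 → nearest is class-A
Tally — class-A:1, class-B:1, class-D:2. class-D captures the most (2).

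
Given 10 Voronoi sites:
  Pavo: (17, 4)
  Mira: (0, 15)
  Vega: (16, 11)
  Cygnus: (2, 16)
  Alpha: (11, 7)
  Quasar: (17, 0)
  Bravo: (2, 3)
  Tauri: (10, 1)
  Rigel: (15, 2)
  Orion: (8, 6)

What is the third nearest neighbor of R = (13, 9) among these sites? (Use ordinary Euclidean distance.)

Orion

Squared Euclidean distances:
d²(R, Pavo) = 16 + 25 = 41
d²(R, Mira) = 169 + 36 = 205
d²(R, Vega) = 9 + 4 = 13
d²(R, Cygnus) = 121 + 49 = 170
d²(R, Alpha) = 4 + 4 = 8
d²(R, Quasar) = 16 + 81 = 97
d²(R, Bravo) = 121 + 36 = 157
d²(R, Tauri) = 9 + 64 = 73
d²(R, Rigel) = 4 + 49 = 53
d²(R, Orion) = 25 + 9 = 34
Sorted ascending: Alpha, Vega, Orion, Pavo, … — the third-nearest is Orion.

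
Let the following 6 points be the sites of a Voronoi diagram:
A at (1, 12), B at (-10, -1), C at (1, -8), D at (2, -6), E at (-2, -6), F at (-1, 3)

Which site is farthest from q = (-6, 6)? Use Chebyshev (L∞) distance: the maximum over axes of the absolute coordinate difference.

C

d(q,A) = max(7, 6) = 7
d(q,B) = max(4, 7) = 7
d(q,C) = max(7, 14) = 14
d(q,D) = max(8, 12) = 12
d(q,E) = max(4, 12) = 12
d(q,F) = max(5, 3) = 5
The largest is to C.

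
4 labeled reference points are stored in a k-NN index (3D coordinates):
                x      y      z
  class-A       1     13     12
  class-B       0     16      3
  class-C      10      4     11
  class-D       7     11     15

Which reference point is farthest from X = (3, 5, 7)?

Squared Euclidean distances:
d²(X, class-A) = (3−1)² + (5−13)² + (7−12)² = 4 + 64 + 25 = 93
d²(X, class-B) = (3−0)² + (5−16)² + (7−3)² = 9 + 121 + 16 = 146
d²(X, class-C) = (3−10)² + (5−4)² + (7−11)² = 49 + 1 + 16 = 66
d²(X, class-D) = (3−7)² + (5−11)² + (7−15)² = 16 + 36 + 64 = 116
The largest is to class-B.

class-B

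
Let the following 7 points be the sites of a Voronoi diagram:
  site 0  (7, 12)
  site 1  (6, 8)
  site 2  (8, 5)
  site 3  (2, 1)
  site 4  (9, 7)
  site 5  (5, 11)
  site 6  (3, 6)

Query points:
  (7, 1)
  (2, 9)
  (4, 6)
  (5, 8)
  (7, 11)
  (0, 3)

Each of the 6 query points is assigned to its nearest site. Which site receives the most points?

site 6

(7, 1) — d² to each: site 0:121, site 1:50, site 2:17, site 3:25, site 4:40, site 5:104, site 6:41 → nearest is site 2
(2, 9) — d² to each: site 0:34, site 1:17, site 2:52, site 3:64, site 4:53, site 5:13, site 6:10 → nearest is site 6
(4, 6) — d² to each: site 0:45, site 1:8, site 2:17, site 3:29, site 4:26, site 5:26, site 6:1 → nearest is site 6
(5, 8) — d² to each: site 0:20, site 1:1, site 2:18, site 3:58, site 4:17, site 5:9, site 6:8 → nearest is site 1
(7, 11) — d² to each: site 0:1, site 1:10, site 2:37, site 3:125, site 4:20, site 5:4, site 6:41 → nearest is site 0
(0, 3) — d² to each: site 0:130, site 1:61, site 2:68, site 3:8, site 4:97, site 5:89, site 6:18 → nearest is site 3
Tally — site 0:1, site 1:1, site 2:1, site 3:1, site 6:2. site 6 captures the most (2).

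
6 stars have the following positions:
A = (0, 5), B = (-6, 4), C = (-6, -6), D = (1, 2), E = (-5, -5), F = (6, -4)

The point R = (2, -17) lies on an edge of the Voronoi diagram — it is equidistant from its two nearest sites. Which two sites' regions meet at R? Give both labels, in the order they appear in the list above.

Squared distances from R to each site:
|RA|² = (2−0)² + (-17−5)² = 4 + 484 = 488
|RB|² = (2−(-6))² + (-17−4)² = 64 + 441 = 505
|RC|² = (2−(-6))² + (-17−(-6))² = 64 + 121 = 185
|RD|² = (2−1)² + (-17−2)² = 1 + 361 = 362
|RE|² = (2−(-5))² + (-17−(-5))² = 49 + 144 = 193
|RF|² = (2−6)² + (-17−(-4))² = 16 + 169 = 185
R is equidistant from C and F (both at squared distance 185), and every other site is strictly farther — so R lies on the C–F Voronoi edge.

C and F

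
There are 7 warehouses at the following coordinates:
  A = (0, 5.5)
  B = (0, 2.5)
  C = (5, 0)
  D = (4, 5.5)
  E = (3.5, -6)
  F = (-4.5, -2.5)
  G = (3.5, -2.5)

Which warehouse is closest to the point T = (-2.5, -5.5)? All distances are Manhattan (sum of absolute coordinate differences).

d(T,A) = |-2.5−0| + |-5.5−5.5| = 2.5 + 11 = 13.5
d(T,B) = |-2.5−0| + |-5.5−2.5| = 2.5 + 8 = 10.5
d(T,C) = |-2.5−5| + |-5.5−0| = 7.5 + 5.5 = 13
d(T,D) = |-2.5−4| + |-5.5−5.5| = 6.5 + 11 = 17.5
d(T,E) = |-2.5−3.5| + |-5.5−(-6)| = 6 + 0.5 = 6.5
d(T,F) = |-2.5−(-4.5)| + |-5.5−(-2.5)| = 2 + 3 = 5
d(T,G) = |-2.5−3.5| + |-5.5−(-2.5)| = 6 + 3 = 9
Minimum is at F.

F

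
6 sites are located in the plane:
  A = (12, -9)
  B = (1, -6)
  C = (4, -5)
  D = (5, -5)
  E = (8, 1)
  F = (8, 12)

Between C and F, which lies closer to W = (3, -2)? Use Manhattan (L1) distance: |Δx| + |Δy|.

C

d(W,C) = |3−4| + |-2−(-5)| = 1 + 3 = 4
d(W,F) = |3−8| + |-2−12| = 5 + 14 = 19
4 < 19, so C is closer.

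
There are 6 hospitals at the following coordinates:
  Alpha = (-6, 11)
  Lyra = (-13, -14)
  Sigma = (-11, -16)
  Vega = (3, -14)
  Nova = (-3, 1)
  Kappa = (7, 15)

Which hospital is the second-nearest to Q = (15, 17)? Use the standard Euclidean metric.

Alpha

Compare squared distances (the ordering matches that of the actual distances):
d²(Q, Alpha) = 441 + 36 = 477
d²(Q, Lyra) = 784 + 961 = 1745
d²(Q, Sigma) = 676 + 1089 = 1765
d²(Q, Vega) = 144 + 961 = 1105
d²(Q, Nova) = 324 + 256 = 580
d²(Q, Kappa) = 64 + 4 = 68
Sorted ascending: Kappa, Alpha, Nova, … — the second-nearest is Alpha.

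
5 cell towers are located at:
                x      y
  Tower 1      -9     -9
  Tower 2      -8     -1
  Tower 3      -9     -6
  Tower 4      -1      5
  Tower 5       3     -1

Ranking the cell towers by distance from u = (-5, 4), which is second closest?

Tower 2

Compare squared distances (the ordering matches that of the actual distances):
d²(u, Tower 1) = 16 + 169 = 185
d²(u, Tower 2) = 9 + 25 = 34
d²(u, Tower 3) = 16 + 100 = 116
d²(u, Tower 4) = 16 + 1 = 17
d²(u, Tower 5) = 64 + 25 = 89
Sorted ascending: Tower 4, Tower 2, Tower 5, … — the second-nearest is Tower 2.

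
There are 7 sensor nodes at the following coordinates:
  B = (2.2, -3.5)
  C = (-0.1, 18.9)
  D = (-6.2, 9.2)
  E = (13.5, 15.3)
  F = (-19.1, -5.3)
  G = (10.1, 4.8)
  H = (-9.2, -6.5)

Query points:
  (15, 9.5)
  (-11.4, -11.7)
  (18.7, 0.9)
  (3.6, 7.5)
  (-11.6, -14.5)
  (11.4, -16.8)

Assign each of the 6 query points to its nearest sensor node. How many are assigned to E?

(15, 9.5) — d² to each: B:332.84, C:316.37, D:449.53, E:35.89, F:1381.85, G:46.1, H:841.64 → nearest is E
(-11.4, -11.7) — d² to each: B:252.2, C:1064.05, D:463.85, E:1349.01, F:100.25, G:734.5, H:31.88 → nearest is H
(18.7, 0.9) — d² to each: B:291.61, C:677.44, D:688.9, E:234.4, F:1467.28, G:89.17, H:833.17 → nearest is G
(3.6, 7.5) — d² to each: B:122.96, C:143.65, D:98.93, E:158.85, F:679.13, G:49.54, H:359.84 → nearest is G
(-11.6, -14.5) — d² to each: B:311.44, C:1247.81, D:590.85, E:1518.05, F:140.89, G:843.38, H:69.76 → nearest is H
(11.4, -16.8) — d² to each: B:261.53, C:1406.74, D:985.76, E:1034.82, F:1062.5, G:468.25, H:530.45 → nearest is B
1 of the 6 points has E as nearest.

1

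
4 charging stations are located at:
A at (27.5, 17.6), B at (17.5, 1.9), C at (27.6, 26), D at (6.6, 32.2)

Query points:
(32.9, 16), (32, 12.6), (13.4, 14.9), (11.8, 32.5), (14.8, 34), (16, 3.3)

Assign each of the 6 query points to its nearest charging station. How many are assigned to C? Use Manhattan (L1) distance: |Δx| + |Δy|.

0

(32.9, 16) — d to each: A:7, B:29.5, C:15.3, D:42.5 → nearest is A
(32, 12.6) — d to each: A:9.5, B:25.2, C:17.8, D:45 → nearest is A
(13.4, 14.9) — d to each: A:16.8, B:17.1, C:25.3, D:24.1 → nearest is A
(11.8, 32.5) — d to each: A:30.6, B:36.3, C:22.3, D:5.5 → nearest is D
(14.8, 34) — d to each: A:29.1, B:34.8, C:20.8, D:10 → nearest is D
(16, 3.3) — d to each: A:25.8, B:2.9, C:34.3, D:38.3 → nearest is B
0 of the 6 points have C as nearest.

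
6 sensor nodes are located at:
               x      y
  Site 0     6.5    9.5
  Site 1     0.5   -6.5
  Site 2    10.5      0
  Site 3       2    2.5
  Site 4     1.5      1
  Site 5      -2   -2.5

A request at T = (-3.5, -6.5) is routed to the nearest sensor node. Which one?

Squared Euclidean distances:
d²(T, Site 0) = (-3.5−6.5)² + (-6.5−9.5)² = 100 + 256 = 356
d²(T, Site 1) = (-3.5−0.5)² + (-6.5−(-6.5))² = 16 + 0 = 16
d²(T, Site 2) = (-3.5−10.5)² + (-6.5−0)² = 196 + 42.25 = 238.25
d²(T, Site 3) = (-3.5−2)² + (-6.5−2.5)² = 30.25 + 81 = 111.25
d²(T, Site 4) = (-3.5−1.5)² + (-6.5−1)² = 25 + 56.25 = 81.25
d²(T, Site 5) = (-3.5−(-2))² + (-6.5−(-2.5))² = 2.25 + 16 = 18.25
The smallest is to Site 1, so T lies in the Voronoi region of Site 1.

Site 1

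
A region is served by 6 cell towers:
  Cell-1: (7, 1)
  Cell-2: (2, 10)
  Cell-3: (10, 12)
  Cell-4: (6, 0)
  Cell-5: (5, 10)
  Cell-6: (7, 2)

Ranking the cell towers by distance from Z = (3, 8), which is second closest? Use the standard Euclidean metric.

Squared Euclidean distances:
d²(Z, Cell-1) = (3−7)² + (8−1)² = 16 + 49 = 65
d²(Z, Cell-2) = (3−2)² + (8−10)² = 1 + 4 = 5
d²(Z, Cell-3) = (3−10)² + (8−12)² = 49 + 16 = 65
d²(Z, Cell-4) = (3−6)² + (8−0)² = 9 + 64 = 73
d²(Z, Cell-5) = (3−5)² + (8−10)² = 4 + 4 = 8
d²(Z, Cell-6) = (3−7)² + (8−2)² = 16 + 36 = 52
Sorted ascending: Cell-2, Cell-5, Cell-6, … — the second-nearest is Cell-5.

Cell-5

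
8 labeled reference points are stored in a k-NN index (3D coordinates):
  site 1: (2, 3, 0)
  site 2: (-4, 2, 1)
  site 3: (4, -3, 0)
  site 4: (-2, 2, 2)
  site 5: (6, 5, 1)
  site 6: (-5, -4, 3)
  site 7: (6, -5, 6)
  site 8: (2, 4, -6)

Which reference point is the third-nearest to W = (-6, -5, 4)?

site 4

Compare squared distances (the ordering matches that of the actual distances):
d²(W, site 1) = (-6−2)² + (-5−3)² + (4−0)² = 64 + 64 + 16 = 144
d²(W, site 2) = (-6−(-4))² + (-5−2)² + (4−1)² = 4 + 49 + 9 = 62
d²(W, site 3) = (-6−4)² + (-5−(-3))² + (4−0)² = 100 + 4 + 16 = 120
d²(W, site 4) = (-6−(-2))² + (-5−2)² + (4−2)² = 16 + 49 + 4 = 69
d²(W, site 5) = (-6−6)² + (-5−5)² + (4−1)² = 144 + 100 + 9 = 253
d²(W, site 6) = (-6−(-5))² + (-5−(-4))² + (4−3)² = 1 + 1 + 1 = 3
d²(W, site 7) = (-6−6)² + (-5−(-5))² + (4−6)² = 144 + 0 + 4 = 148
d²(W, site 8) = (-6−2)² + (-5−4)² + (4−(-6))² = 64 + 81 + 100 = 245
Sorted ascending: site 6, site 2, site 4, site 3, … — the third-nearest is site 4.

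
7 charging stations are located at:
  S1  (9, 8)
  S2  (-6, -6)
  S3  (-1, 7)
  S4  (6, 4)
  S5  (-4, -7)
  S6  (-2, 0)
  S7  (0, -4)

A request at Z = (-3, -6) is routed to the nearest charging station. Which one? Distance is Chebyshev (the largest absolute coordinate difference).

d(Z,S1) = max(12, 14) = 14
d(Z,S2) = max(3, 0) = 3
d(Z,S3) = max(2, 13) = 13
d(Z,S4) = max(9, 10) = 10
d(Z,S5) = max(1, 1) = 1
d(Z,S6) = max(1, 6) = 6
d(Z,S7) = max(3, 2) = 3
Minimum is at S5.

S5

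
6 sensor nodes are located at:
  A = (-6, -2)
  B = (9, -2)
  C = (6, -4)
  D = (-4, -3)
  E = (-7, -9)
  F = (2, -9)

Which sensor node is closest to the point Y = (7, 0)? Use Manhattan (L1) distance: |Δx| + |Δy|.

d(Y,A) = |7−(-6)| + |0−(-2)| = 13 + 2 = 15
d(Y,B) = |7−9| + |0−(-2)| = 2 + 2 = 4
d(Y,C) = |7−6| + |0−(-4)| = 1 + 4 = 5
d(Y,D) = |7−(-4)| + |0−(-3)| = 11 + 3 = 14
d(Y,E) = |7−(-7)| + |0−(-9)| = 14 + 9 = 23
d(Y,F) = |7−2| + |0−(-9)| = 5 + 9 = 14
Minimum is at B.

B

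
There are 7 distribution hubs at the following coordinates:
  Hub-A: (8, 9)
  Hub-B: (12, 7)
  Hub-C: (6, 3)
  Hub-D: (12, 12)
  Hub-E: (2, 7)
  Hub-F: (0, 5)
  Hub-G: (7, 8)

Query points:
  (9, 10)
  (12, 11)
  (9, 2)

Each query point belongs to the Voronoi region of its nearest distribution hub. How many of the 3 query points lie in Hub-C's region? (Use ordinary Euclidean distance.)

(9, 10) — d² to each: Hub-A:2, Hub-B:18, Hub-C:58, Hub-D:13, Hub-E:58, Hub-F:106, Hub-G:8 → nearest is Hub-A
(12, 11) — d² to each: Hub-A:20, Hub-B:16, Hub-C:100, Hub-D:1, Hub-E:116, Hub-F:180, Hub-G:34 → nearest is Hub-D
(9, 2) — d² to each: Hub-A:50, Hub-B:34, Hub-C:10, Hub-D:109, Hub-E:74, Hub-F:90, Hub-G:40 → nearest is Hub-C
1 of the 3 points has Hub-C as nearest.

1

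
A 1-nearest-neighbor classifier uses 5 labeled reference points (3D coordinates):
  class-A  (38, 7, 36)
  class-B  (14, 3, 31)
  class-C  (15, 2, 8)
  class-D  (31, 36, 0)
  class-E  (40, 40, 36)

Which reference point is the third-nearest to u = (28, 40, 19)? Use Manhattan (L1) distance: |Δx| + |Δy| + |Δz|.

d(u, class-A) = |28−38| + |40−7| + |19−36| = 10 + 33 + 17 = 60
d(u, class-B) = |28−14| + |40−3| + |19−31| = 14 + 37 + 12 = 63
d(u, class-C) = |28−15| + |40−2| + |19−8| = 13 + 38 + 11 = 62
d(u, class-D) = |28−31| + |40−36| + |19−0| = 3 + 4 + 19 = 26
d(u, class-E) = |28−40| + |40−40| + |19−36| = 12 + 0 + 17 = 29
Sorted ascending: class-D, class-E, class-A, class-C, … — the third-nearest is class-A.

class-A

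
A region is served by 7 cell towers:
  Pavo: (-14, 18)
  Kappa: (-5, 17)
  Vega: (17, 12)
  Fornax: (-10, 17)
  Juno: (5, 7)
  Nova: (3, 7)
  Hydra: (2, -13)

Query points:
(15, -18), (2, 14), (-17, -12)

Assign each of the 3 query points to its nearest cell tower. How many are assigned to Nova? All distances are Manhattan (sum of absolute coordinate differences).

1

(15, -18) — d to each: Pavo:65, Kappa:55, Vega:32, Fornax:60, Juno:35, Nova:37, Hydra:18 → nearest is Hydra
(2, 14) — d to each: Pavo:20, Kappa:10, Vega:17, Fornax:15, Juno:10, Nova:8, Hydra:27 → nearest is Nova
(-17, -12) — d to each: Pavo:33, Kappa:41, Vega:58, Fornax:36, Juno:41, Nova:39, Hydra:20 → nearest is Hydra
1 of the 3 points has Nova as nearest.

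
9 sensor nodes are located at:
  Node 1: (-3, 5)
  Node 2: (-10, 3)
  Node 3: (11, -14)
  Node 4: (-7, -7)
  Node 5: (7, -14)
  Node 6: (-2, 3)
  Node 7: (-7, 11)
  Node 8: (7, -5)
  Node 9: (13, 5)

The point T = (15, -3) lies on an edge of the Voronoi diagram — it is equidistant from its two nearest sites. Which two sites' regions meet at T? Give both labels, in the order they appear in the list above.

Squared distances from T to each site:
d²(T, Node 1) = (15−(-3))² + (-3−5)² = 324 + 64 = 388
d²(T, Node 2) = (15−(-10))² + (-3−3)² = 625 + 36 = 661
d²(T, Node 3) = (15−11)² + (-3−(-14))² = 16 + 121 = 137
d²(T, Node 4) = (15−(-7))² + (-3−(-7))² = 484 + 16 = 500
d²(T, Node 5) = (15−7)² + (-3−(-14))² = 64 + 121 = 185
d²(T, Node 6) = (15−(-2))² + (-3−3)² = 289 + 36 = 325
d²(T, Node 7) = (15−(-7))² + (-3−11)² = 484 + 196 = 680
d²(T, Node 8) = (15−7)² + (-3−(-5))² = 64 + 4 = 68
d²(T, Node 9) = (15−13)² + (-3−5)² = 4 + 64 = 68
T is equidistant from Node 8 and Node 9 (both at squared distance 68), and every other site is strictly farther — so T lies on the Node 8–Node 9 Voronoi edge.

Node 8 and Node 9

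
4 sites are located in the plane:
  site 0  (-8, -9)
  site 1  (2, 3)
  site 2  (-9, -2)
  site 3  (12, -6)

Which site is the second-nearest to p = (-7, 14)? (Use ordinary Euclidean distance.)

Since √ is increasing, it suffices to compare squared distances:
d²(p, site 0) = (-7−(-8))² + (14−(-9))² = 1 + 529 = 530
d²(p, site 1) = (-7−2)² + (14−3)² = 81 + 121 = 202
d²(p, site 2) = (-7−(-9))² + (14−(-2))² = 4 + 256 = 260
d²(p, site 3) = (-7−12)² + (14−(-6))² = 361 + 400 = 761
Sorted ascending: site 1, site 2, site 0, … — the second-nearest is site 2.

site 2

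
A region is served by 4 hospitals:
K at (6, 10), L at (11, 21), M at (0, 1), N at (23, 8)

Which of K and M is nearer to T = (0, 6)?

M

Compare squared distances:
|TK|² = (0−6)² + (6−10)² = 36 + 16 = 52
|TM|² = (0−0)² + (6−1)² = 0 + 25 = 25
52 > 25, so M is closer.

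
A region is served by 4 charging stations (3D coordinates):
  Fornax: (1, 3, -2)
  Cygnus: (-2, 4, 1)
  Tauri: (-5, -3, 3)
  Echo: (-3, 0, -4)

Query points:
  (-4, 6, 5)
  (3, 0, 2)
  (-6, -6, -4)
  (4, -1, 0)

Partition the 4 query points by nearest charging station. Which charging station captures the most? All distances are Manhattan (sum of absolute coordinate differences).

(-4, 6, 5) — d to each: Fornax:15, Cygnus:8, Tauri:12, Echo:16 → nearest is Cygnus
(3, 0, 2) — d to each: Fornax:9, Cygnus:10, Tauri:12, Echo:12 → nearest is Fornax
(-6, -6, -4) — d to each: Fornax:18, Cygnus:19, Tauri:11, Echo:9 → nearest is Echo
(4, -1, 0) — d to each: Fornax:9, Cygnus:12, Tauri:14, Echo:12 → nearest is Fornax
Tally — Fornax:2, Cygnus:1, Echo:1. Fornax captures the most (2).

Fornax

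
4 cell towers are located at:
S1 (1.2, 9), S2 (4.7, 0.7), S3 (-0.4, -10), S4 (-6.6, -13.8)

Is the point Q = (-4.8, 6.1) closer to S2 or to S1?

S1

Compare squared distances:
|QS2|² = (-4.8−4.7)² + (6.1−0.7)² = 90.25 + 29.16 = 119.41
|QS1|² = (-4.8−1.2)² + (6.1−9)² = 36 + 8.41 = 44.41
119.41 > 44.41, so S1 is closer.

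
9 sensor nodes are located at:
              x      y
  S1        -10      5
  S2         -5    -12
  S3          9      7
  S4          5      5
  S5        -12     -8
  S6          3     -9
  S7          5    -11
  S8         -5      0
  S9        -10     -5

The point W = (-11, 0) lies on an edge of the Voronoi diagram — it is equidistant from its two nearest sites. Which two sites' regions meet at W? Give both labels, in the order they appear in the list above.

Squared distances from W to each site:
|WS1|² = (-11−(-10))² + (0−5)² = 1 + 25 = 26
|WS2|² = (-11−(-5))² + (0−(-12))² = 36 + 144 = 180
|WS3|² = (-11−9)² + (0−7)² = 400 + 49 = 449
|WS4|² = (-11−5)² + (0−5)² = 256 + 25 = 281
|WS5|² = (-11−(-12))² + (0−(-8))² = 1 + 64 = 65
|WS6|² = (-11−3)² + (0−(-9))² = 196 + 81 = 277
|WS7|² = (-11−5)² + (0−(-11))² = 256 + 121 = 377
|WS8|² = (-11−(-5))² + (0−0)² = 36 + 0 = 36
|WS9|² = (-11−(-10))² + (0−(-5))² = 1 + 25 = 26
W is equidistant from S1 and S9 (both at squared distance 26), and every other site is strictly farther — so W lies on the S1–S9 Voronoi edge.

S1 and S9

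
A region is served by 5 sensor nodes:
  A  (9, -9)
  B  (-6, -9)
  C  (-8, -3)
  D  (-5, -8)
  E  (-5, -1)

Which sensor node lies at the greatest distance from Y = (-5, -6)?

A

Since √ is increasing, it suffices to compare squared distances:
|YA|² = (-5−9)² + (-6−(-9))² = 196 + 9 = 205
|YB|² = (-5−(-6))² + (-6−(-9))² = 1 + 9 = 10
|YC|² = (-5−(-8))² + (-6−(-3))² = 9 + 9 = 18
|YD|² = (-5−(-5))² + (-6−(-8))² = 0 + 4 = 4
|YE|² = (-5−(-5))² + (-6−(-1))² = 0 + 25 = 25
The largest is to A.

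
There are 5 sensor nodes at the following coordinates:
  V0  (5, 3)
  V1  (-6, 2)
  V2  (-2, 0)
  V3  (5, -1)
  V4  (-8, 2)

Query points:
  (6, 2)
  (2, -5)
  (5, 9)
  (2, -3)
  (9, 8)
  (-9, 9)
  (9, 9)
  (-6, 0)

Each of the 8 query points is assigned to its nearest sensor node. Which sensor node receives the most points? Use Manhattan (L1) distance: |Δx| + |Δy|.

(6, 2) — d to each: V0:2, V1:12, V2:10, V3:4, V4:14 → nearest is V0
(2, -5) — d to each: V0:11, V1:15, V2:9, V3:7, V4:17 → nearest is V3
(5, 9) — d to each: V0:6, V1:18, V2:16, V3:10, V4:20 → nearest is V0
(2, -3) — d to each: V0:9, V1:13, V2:7, V3:5, V4:15 → nearest is V3
(9, 8) — d to each: V0:9, V1:21, V2:19, V3:13, V4:23 → nearest is V0
(-9, 9) — d to each: V0:20, V1:10, V2:16, V3:24, V4:8 → nearest is V4
(9, 9) — d to each: V0:10, V1:22, V2:20, V3:14, V4:24 → nearest is V0
(-6, 0) — d to each: V0:14, V1:2, V2:4, V3:12, V4:4 → nearest is V1
Tally — V0:4, V1:1, V3:2, V4:1. V0 captures the most (4).

V0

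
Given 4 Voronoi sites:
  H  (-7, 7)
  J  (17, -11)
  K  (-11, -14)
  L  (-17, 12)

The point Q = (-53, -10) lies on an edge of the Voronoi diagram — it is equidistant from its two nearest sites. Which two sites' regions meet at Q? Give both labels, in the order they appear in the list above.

K and L

Squared distances from Q to each site:
|QH|² = (-53−(-7))² + (-10−7)² = 2116 + 289 = 2405
|QJ|² = (-53−17)² + (-10−(-11))² = 4900 + 1 = 4901
|QK|² = (-53−(-11))² + (-10−(-14))² = 1764 + 16 = 1780
|QL|² = (-53−(-17))² + (-10−12)² = 1296 + 484 = 1780
Q is equidistant from K and L (both at squared distance 1780), and every other site is strictly farther — so Q lies on the K–L Voronoi edge.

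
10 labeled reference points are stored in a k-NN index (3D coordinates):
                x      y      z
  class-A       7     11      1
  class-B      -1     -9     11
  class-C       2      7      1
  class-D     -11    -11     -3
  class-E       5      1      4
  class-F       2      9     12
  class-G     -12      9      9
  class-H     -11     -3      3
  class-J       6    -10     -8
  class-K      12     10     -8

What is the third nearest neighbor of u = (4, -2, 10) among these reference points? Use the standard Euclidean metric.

Since √ is increasing, it suffices to compare squared distances:
d²(u, class-A) = 9 + 169 + 81 = 259
d²(u, class-B) = 25 + 49 + 1 = 75
d²(u, class-C) = 4 + 81 + 81 = 166
d²(u, class-D) = 225 + 81 + 169 = 475
d²(u, class-E) = 1 + 9 + 36 = 46
d²(u, class-F) = 4 + 121 + 4 = 129
d²(u, class-G) = 256 + 121 + 1 = 378
d²(u, class-H) = 225 + 1 + 49 = 275
d²(u, class-J) = 4 + 64 + 324 = 392
d²(u, class-K) = 64 + 144 + 324 = 532
Sorted ascending: class-E, class-B, class-F, class-C, … — the third-nearest is class-F.

class-F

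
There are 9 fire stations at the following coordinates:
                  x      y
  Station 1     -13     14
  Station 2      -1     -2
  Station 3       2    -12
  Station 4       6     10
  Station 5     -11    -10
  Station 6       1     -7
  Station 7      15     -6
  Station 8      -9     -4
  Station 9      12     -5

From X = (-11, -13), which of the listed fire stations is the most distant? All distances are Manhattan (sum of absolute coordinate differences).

d(X, Station 1) = 2 + 27 = 29
d(X, Station 2) = 10 + 11 = 21
d(X, Station 3) = 13 + 1 = 14
d(X, Station 4) = 17 + 23 = 40
d(X, Station 5) = 0 + 3 = 3
d(X, Station 6) = 12 + 6 = 18
d(X, Station 7) = 26 + 7 = 33
d(X, Station 8) = 2 + 9 = 11
d(X, Station 9) = 23 + 8 = 31
The largest is to Station 4.

Station 4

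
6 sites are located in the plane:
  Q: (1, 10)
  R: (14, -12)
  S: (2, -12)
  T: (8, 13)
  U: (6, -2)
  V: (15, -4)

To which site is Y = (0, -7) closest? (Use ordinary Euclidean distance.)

S

Squared Euclidean distances:
|YQ|² = (0−1)² + (-7−10)² = 1 + 289 = 290
|YR|² = (0−14)² + (-7−(-12))² = 196 + 25 = 221
|YS|² = (0−2)² + (-7−(-12))² = 4 + 25 = 29
|YT|² = (0−8)² + (-7−13)² = 64 + 400 = 464
|YU|² = (0−6)² + (-7−(-2))² = 36 + 25 = 61
|YV|² = (0−15)² + (-7−(-4))² = 225 + 9 = 234
Minimum is at S.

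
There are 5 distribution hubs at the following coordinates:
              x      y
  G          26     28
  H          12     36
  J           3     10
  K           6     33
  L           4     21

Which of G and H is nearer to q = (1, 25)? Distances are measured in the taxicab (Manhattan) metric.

d(q,G) = |1−26| + |25−28| = 25 + 3 = 28
d(q,H) = |1−12| + |25−36| = 11 + 11 = 22
28 > 22, so H is closer.

H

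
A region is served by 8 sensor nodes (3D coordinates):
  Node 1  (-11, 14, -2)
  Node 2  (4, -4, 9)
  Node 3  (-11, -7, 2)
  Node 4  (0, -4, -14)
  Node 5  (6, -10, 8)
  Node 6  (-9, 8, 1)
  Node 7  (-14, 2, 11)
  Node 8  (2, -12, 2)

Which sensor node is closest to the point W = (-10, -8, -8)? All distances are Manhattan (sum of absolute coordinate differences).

d(W, Node 1) = 1 + 22 + 6 = 29
d(W, Node 2) = 14 + 4 + 17 = 35
d(W, Node 3) = 1 + 1 + 10 = 12
d(W, Node 4) = 10 + 4 + 6 = 20
d(W, Node 5) = 16 + 2 + 16 = 34
d(W, Node 6) = 1 + 16 + 9 = 26
d(W, Node 7) = 4 + 10 + 19 = 33
d(W, Node 8) = 12 + 4 + 10 = 26
Minimum is at Node 3.

Node 3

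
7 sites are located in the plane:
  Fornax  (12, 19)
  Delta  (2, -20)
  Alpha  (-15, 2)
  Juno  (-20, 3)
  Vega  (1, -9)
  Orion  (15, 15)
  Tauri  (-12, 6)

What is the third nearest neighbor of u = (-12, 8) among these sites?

Since √ is increasing, it suffices to compare squared distances:
d²(u, Fornax) = (-12−12)² + (8−19)² = 576 + 121 = 697
d²(u, Delta) = (-12−2)² + (8−(-20))² = 196 + 784 = 980
d²(u, Alpha) = (-12−(-15))² + (8−2)² = 9 + 36 = 45
d²(u, Juno) = (-12−(-20))² + (8−3)² = 64 + 25 = 89
d²(u, Vega) = (-12−1)² + (8−(-9))² = 169 + 289 = 458
d²(u, Orion) = (-12−15)² + (8−15)² = 729 + 49 = 778
d²(u, Tauri) = (-12−(-12))² + (8−6)² = 0 + 4 = 4
Sorted ascending: Tauri, Alpha, Juno, Vega, … — the third-nearest is Juno.

Juno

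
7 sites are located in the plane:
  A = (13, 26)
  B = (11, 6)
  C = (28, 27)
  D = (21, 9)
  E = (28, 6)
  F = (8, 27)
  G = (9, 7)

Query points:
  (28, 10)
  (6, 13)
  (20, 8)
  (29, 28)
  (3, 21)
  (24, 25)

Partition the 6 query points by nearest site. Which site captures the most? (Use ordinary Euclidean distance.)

(28, 10) — d² to each: A:481, B:305, C:289, D:50, E:16, F:689, G:370 → nearest is E
(6, 13) — d² to each: A:218, B:74, C:680, D:241, E:533, F:200, G:45 → nearest is G
(20, 8) — d² to each: A:373, B:85, C:425, D:2, E:68, F:505, G:122 → nearest is D
(29, 28) — d² to each: A:260, B:808, C:2, D:425, E:485, F:442, G:841 → nearest is C
(3, 21) — d² to each: A:125, B:289, C:661, D:468, E:850, F:61, G:232 → nearest is F
(24, 25) — d² to each: A:122, B:530, C:20, D:265, E:377, F:260, G:549 → nearest is C
Tally — C:2, D:1, E:1, F:1, G:1. C captures the most (2).

C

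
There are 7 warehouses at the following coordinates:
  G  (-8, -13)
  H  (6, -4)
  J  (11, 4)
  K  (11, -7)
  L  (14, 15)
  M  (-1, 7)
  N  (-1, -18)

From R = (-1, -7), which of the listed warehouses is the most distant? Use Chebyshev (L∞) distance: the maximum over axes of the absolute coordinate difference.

L

d(R,G) = max(7, 6) = 7
d(R,H) = max(7, 3) = 7
d(R,J) = max(12, 11) = 12
d(R,K) = max(12, 0) = 12
d(R,L) = max(15, 22) = 22
d(R,M) = max(0, 14) = 14
d(R,N) = max(0, 11) = 11
The largest is to L.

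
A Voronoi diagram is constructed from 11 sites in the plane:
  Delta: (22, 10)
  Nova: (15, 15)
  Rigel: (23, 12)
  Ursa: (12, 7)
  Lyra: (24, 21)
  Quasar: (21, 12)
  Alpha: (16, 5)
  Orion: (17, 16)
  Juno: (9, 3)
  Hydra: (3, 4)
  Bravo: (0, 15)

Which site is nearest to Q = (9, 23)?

Since √ is increasing, it suffices to compare squared distances:
d²(Q, Delta) = 169 + 169 = 338
d²(Q, Nova) = 36 + 64 = 100
d²(Q, Rigel) = 196 + 121 = 317
d²(Q, Ursa) = 9 + 256 = 265
d²(Q, Lyra) = 225 + 4 = 229
d²(Q, Quasar) = 144 + 121 = 265
d²(Q, Alpha) = 49 + 324 = 373
d²(Q, Orion) = 64 + 49 = 113
d²(Q, Juno) = 0 + 400 = 400
d²(Q, Hydra) = 36 + 361 = 397
d²(Q, Bravo) = 81 + 64 = 145
Minimum is at Nova.

Nova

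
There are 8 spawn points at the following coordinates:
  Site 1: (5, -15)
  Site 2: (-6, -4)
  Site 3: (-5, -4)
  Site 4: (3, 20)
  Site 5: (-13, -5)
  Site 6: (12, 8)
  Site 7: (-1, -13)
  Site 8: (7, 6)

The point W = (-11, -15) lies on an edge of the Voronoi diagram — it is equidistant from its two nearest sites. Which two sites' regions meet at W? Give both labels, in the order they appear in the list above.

Site 5 and Site 7

Squared distances from W to each site:
d²(W, Site 1) = (-11−5)² + (-15−(-15))² = 256 + 0 = 256
d²(W, Site 2) = (-11−(-6))² + (-15−(-4))² = 25 + 121 = 146
d²(W, Site 3) = (-11−(-5))² + (-15−(-4))² = 36 + 121 = 157
d²(W, Site 4) = (-11−3)² + (-15−20)² = 196 + 1225 = 1421
d²(W, Site 5) = (-11−(-13))² + (-15−(-5))² = 4 + 100 = 104
d²(W, Site 6) = (-11−12)² + (-15−8)² = 529 + 529 = 1058
d²(W, Site 7) = (-11−(-1))² + (-15−(-13))² = 100 + 4 = 104
d²(W, Site 8) = (-11−7)² + (-15−6)² = 324 + 441 = 765
W is equidistant from Site 5 and Site 7 (both at squared distance 104), and every other site is strictly farther — so W lies on the Site 5–Site 7 Voronoi edge.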